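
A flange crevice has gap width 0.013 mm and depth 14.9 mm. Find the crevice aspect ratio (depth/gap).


Aspect ratio = depth / gap
Ratio = 14.9 / 0.013 = 1146.2

1146.2


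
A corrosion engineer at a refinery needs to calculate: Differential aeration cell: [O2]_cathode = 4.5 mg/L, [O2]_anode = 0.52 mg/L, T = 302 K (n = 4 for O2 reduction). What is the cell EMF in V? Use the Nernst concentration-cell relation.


Apply the Nernst concentration-cell relation: E = (RT/nF)*ln(C_cathode/C_anode)
RT/nF = 8.314*302/(4*96485) = 0.00650575 V
ln(4.5/0.52) = 2.158
E = 0.00650575 * 2.158 = 0.01404 V

0.01404 V


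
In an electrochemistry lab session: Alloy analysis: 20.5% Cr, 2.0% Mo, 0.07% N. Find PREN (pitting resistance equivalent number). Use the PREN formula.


Apply the PREN formula: PREN = Cr + 3.3*Mo + 16*N
PREN = 20.5 + 3.3*2.0 + 16*0.07
PREN = 20.5 + 6.6 + 1.12 = 28.22

28.22


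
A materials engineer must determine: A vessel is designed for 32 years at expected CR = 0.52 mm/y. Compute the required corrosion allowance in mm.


Corrosion allowance = CR × design life
CA = 0.52 * 32 = 16.64 mm

16.64 mm


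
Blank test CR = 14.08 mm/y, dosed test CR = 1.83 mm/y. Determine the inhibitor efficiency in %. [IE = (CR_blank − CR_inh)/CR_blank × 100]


Apply the inhibitor-efficiency definition: IE = (CR_blank − CR_inh)/CR_blank × 100
IE = (14.08 − 1.83) / 14.08 × 100
IE = 12.25 / 14.08 × 100 = 87.0 %

87.0 %


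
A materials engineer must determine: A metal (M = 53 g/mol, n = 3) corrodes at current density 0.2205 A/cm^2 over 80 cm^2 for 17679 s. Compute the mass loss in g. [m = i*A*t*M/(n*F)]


Apply Faraday's law: m = i*A*t*M / (n*F)
Total charge passed Q = i*A*t = 0.2205*80*17679 = 311857.56 C
m = Q*M/(n*F) = 311857.56*53/(3*96485) = 57.102 g

57.102 g


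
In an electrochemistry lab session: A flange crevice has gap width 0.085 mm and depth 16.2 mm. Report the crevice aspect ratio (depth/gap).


Aspect ratio = depth / gap
Ratio = 16.2 / 0.085 = 190.6

190.6


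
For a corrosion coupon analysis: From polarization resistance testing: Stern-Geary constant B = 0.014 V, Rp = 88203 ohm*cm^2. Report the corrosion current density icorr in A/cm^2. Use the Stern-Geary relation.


Apply the Stern-Geary relation: icorr = B / Rp
icorr = 0.014 / 88203 = 1.587×10^-7 A/cm^2

1.587×10^-7 A/cm^2


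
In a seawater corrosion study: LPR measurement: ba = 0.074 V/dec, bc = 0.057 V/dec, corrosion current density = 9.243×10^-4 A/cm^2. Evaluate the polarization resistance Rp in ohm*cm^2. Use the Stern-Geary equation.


Apply the Stern-Geary equation: Rp = ba*bc / (2.303*icorr*(ba+bc))
ba*bc = 0.074*0.057 = 0.004218
ba+bc = 0.131; 2.303*icorr*(ba+bc) = 2.303*9.243×10^-4*0.131 = 2.7885484×10^-4
Rp = 0.004218 / 2.7885484×10^-4 = 15.1 ohm*cm^2

15.1 ohm*cm^2


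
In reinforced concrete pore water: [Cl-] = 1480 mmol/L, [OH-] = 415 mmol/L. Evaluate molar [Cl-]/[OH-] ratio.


Threshold parameter = [Cl-] / [OH-] (molar basis; both in mmol/L, so units cancel)
Ratio = 1480 / 415 = 3.57

3.57


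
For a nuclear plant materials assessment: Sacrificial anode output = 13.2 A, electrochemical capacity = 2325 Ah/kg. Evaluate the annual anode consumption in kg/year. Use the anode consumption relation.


Annual consumption = current * hours per year / capacity
Rate = 13.2 * 8760 / 2325 = 49.7 kg/year

49.7 kg/year


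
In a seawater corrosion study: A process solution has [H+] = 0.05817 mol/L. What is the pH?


pH = −log10[H+]
pH = −log10(0.05817) = 1.24

1.24


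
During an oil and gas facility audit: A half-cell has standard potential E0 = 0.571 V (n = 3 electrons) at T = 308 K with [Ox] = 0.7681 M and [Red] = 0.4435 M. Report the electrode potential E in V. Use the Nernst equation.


Apply the Nernst equation: E = E0 + (RT/nF)*ln([Ox]/[Red])
Step 1: RT/nF = 8.314*308/(3*96485) = 0.00884667 V
Step 2: [Ox]/[Red] = 0.7681/0.4435 = 1.731905
Step 3: ln(1.731905) = 0.549222
Step 4: correction = 0.00884667 * 0.549222 = 0.0049 V
E = 0.571 + 0.0049 = 0.5759 V

0.5759 V


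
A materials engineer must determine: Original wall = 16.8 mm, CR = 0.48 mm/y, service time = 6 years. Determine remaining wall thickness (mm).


Remaining wall = original − CR × time
t = 16.8 − 0.48*6 = 16.8 − 2.88 = 13.92 mm

13.92 mm


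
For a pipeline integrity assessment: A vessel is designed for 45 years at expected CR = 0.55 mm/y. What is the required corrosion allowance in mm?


Corrosion allowance = CR × design life
CA = 0.55 * 45 = 24.75 mm

24.75 mm


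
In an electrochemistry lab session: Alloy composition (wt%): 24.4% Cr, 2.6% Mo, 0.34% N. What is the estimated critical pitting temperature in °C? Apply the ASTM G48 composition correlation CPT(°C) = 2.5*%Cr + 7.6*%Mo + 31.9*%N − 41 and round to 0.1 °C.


Apply the ASTM G48 empirical CPT estimate: CPT(°C) = 2.5*%Cr + 7.6*%Mo + 31.9*%N − 41
2.5*24.4 = 61; 7.6*2.6 = 19.76; 31.9*0.34 = 10.846
CPT = 61 + 19.76 + 10.846 − 41 = 50.606 °C
Rounded to 0.1 °C: CPT ≈ 50.6 °C

50.6 °C


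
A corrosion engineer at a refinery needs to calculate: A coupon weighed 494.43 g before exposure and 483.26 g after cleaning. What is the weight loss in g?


Weight loss = initial − final
WL = 494.43 − 483.26 = 11.17 g

11.17 g


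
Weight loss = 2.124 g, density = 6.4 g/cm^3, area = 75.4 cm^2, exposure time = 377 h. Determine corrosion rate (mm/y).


Apply the mm/y weight-loss relation: CR = 87600 * W / (D * A * T)
Numerator: 87600 * 2.124 = 186062.4
Denominator: 6.4 * 75.4 * 377 = 181925.12
CR = 186062.4 / 181925.12 = 1.022742 mm/y

1.022742 mm/y


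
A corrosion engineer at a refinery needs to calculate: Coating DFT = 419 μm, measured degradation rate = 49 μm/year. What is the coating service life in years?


Service life = thickness / degradation rate
Life = 419 / 49 = 8.6 years

8.6 years


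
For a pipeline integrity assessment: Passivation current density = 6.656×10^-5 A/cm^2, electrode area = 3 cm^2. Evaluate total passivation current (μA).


I = i_pass * A, then convert A → μA (×10^6)
I = 6.656×10^-5 * 3 * 10^6 = 199.68 μA

199.68 μA


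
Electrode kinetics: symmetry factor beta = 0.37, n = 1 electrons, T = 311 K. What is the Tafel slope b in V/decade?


Apply the Tafel slope relation: b = 2.303*R*T/(beta*n*F)
Numerator: 2.303 * 8.314 * 311 = 5954.76
Denominator: 0.37 * 1 * 96485 = 35699.45
b = 5954.76 / 35699.45 = 0.167 V/decade

0.167 V/decade


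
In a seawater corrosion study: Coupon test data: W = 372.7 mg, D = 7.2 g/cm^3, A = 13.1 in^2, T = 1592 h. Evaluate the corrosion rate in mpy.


Apply the mpy weight-loss relation: CR = 534 * W / (D * A * T)
Numerator: 534 * 372.7 = 199021.8
Denominator: 7.2 * 13.1 * 1592 = 150157.44
CR = 199021.8 / 150157.44 = 1.325 mpy

1.325 mpy


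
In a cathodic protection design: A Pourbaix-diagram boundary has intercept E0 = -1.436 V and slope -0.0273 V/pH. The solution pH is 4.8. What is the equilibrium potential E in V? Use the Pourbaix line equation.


Apply the Pourbaix line equation: E = E0 + slope*pH
E = -1.436 + (-0.0273)*4.8 = -1.436 + (-0.13104) = -1.56704 V
Rounded to 3 decimal places: E = -1.567 V

-1.567 V


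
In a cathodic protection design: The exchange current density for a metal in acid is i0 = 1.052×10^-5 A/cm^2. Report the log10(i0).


i0 = 1.052×10^-5 A/cm^2
log10(i0) = -4.978

-4.978


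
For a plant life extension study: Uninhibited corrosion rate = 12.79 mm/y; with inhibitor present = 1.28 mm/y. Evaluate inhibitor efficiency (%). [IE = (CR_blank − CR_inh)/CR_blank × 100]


Apply the inhibitor-efficiency definition: IE = (CR_blank − CR_inh)/CR_blank × 100
IE = (12.79 − 1.28) / 12.79 × 100
IE = 11.51 / 12.79 × 100 = 90.0 %

90.0 %


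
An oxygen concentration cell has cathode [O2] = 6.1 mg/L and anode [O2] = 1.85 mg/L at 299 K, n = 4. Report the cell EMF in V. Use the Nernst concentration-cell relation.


Apply the Nernst concentration-cell relation: E = (RT/nF)*ln(C_cathode/C_anode)
RT/nF = 8.314*299/(4*96485) = 0.00644112 V
ln(6.1/1.85) = 1.1931
E = 0.00644112 * 1.1931 = 0.00768 V

0.00768 V


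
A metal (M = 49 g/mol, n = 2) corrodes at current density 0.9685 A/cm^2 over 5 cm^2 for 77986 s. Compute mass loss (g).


Apply Faraday's law: m = i*A*t*M / (n*F)
Total charge passed Q = i*A*t = 0.9685*5*77986 = 377647.205 C
m = Q*M/(n*F) = 377647.205*49/(2*96485) = 95.8942 g

95.8942 g


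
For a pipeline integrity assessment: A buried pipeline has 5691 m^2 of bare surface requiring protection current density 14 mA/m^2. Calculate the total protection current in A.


I = area * current density, then convert mA → A (÷1000)
I = 5691 * 14 / 1000 = 79.67 A

79.67 A


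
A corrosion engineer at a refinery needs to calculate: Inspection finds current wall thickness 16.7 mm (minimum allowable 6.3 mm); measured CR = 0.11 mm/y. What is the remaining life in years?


Apply the remaining-life relation: RL = (t_current − t_min) / CR
RL = (16.7 − 6.3) / 0.11 = 10.4 / 0.11 = 94.5 years

94.5 years


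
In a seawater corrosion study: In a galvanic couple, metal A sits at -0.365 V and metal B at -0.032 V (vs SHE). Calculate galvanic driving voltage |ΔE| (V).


Driving voltage is the absolute potential difference.
|ΔE| = |-0.365 − (-0.032)| = 0.333 V

0.333 V


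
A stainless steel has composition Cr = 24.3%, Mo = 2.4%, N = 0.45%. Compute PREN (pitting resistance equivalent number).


Apply the PREN formula: PREN = Cr + 3.3*Mo + 16*N
PREN = 24.3 + 3.3*2.4 + 16*0.45
PREN = 24.3 + 7.92 + 7.2 = 39.42

39.42


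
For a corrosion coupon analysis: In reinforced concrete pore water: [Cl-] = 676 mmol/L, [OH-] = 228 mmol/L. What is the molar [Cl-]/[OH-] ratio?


Threshold parameter = [Cl-] / [OH-] (molar basis; both in mmol/L, so units cancel)
Ratio = 676 / 228 = 2.96

2.96


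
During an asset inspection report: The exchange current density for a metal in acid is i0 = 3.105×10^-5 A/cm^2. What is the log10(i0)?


i0 = 3.105×10^-5 A/cm^2
log10(i0) = -4.508

-4.508


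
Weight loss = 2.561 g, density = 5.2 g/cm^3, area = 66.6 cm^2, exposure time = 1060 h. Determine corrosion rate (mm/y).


Apply the mm/y weight-loss relation: CR = 87600 * W / (D * A * T)
Numerator: 87600 * 2.561 = 224343.6
Denominator: 5.2 * 66.6 * 1060 = 367099.2
CR = 224343.6 / 367099.2 = 0.6111 mm/y

0.6111 mm/y


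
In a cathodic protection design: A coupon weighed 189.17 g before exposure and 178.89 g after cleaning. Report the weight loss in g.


Weight loss = initial − final
WL = 189.17 − 178.89 = 10.28 g

10.28 g


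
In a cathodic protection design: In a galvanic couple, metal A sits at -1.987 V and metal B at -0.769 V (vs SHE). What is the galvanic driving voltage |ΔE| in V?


Driving voltage is the absolute potential difference.
|ΔE| = |-1.987 − (-0.769)| = 1.218 V

1.218 V


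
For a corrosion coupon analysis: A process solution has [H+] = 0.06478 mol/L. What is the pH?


pH = −log10[H+]
pH = −log10(0.06478) = 1.19

1.19


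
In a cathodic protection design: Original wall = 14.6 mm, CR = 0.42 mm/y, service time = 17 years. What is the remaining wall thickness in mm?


Remaining wall = original − CR × time
t = 14.6 − 0.42*17 = 14.6 − 7.14 = 7.46 mm

7.46 mm


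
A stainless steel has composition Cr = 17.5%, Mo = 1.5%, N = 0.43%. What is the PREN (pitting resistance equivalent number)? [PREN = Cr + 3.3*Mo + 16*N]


Apply the PREN formula: PREN = Cr + 3.3*Mo + 16*N
PREN = 17.5 + 3.3*1.5 + 16*0.43
PREN = 17.5 + 4.95 + 6.88 = 29.33

29.33


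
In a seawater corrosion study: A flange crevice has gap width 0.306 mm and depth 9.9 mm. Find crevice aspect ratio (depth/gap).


Aspect ratio = depth / gap
Ratio = 9.9 / 0.306 = 32.4

32.4


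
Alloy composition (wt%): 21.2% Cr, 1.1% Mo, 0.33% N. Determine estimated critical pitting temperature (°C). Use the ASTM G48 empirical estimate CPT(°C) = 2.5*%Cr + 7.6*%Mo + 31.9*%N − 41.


Apply the ASTM G48 empirical CPT estimate: CPT(°C) = 2.5*%Cr + 7.6*%Mo + 31.9*%N − 41
2.5*21.2 = 53; 7.6*1.1 = 8.36; 31.9*0.33 = 10.527
CPT = 53 + 8.36 + 10.527 − 41 = 30.887 °C
Rounded to 0.1 °C: CPT ≈ 30.9 °C

30.9 °C


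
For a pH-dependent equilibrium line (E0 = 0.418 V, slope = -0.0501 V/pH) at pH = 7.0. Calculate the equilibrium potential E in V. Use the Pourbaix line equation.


Apply the Pourbaix line equation: E = E0 + slope*pH
E = 0.418 + (-0.0501)*7.0 = 0.418 + (-0.3507) = 0.0673 V
Rounded to 4 decimal places: E = 0.0673 V

0.0673 V


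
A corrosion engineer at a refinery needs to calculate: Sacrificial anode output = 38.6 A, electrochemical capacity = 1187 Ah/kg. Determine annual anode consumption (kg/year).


Annual consumption = current * hours per year / capacity
Rate = 38.6 * 8760 / 1187 = 284.9 kg/year

284.9 kg/year


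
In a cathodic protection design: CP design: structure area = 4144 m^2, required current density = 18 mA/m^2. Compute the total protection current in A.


I = area * current density, then convert mA → A (÷1000)
I = 4144 * 18 / 1000 = 74.59 A

74.59 A


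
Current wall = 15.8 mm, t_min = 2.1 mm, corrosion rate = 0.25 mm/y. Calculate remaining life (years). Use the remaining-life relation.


Apply the remaining-life relation: RL = (t_current − t_min) / CR
RL = (15.8 − 2.1) / 0.25 = 13.7 / 0.25 = 54.8 years

54.8 years


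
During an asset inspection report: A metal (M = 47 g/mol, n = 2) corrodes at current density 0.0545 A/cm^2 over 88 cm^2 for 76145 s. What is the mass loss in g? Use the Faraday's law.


Apply Faraday's law: m = i*A*t*M / (n*F)
Total charge passed Q = i*A*t = 0.0545*88*76145 = 365191.42 C
m = Q*M/(n*F) = 365191.42*47/(2*96485) = 88.946 g

88.946 g


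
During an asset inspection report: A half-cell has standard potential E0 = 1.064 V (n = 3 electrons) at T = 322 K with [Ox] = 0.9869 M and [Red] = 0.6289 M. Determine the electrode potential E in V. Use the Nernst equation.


Apply the Nernst equation: E = E0 + (RT/nF)*ln([Ox]/[Red])
Step 1: RT/nF = 8.314*322/(3*96485) = 0.00924879 V
Step 2: [Ox]/[Red] = 0.9869/0.6289 = 1.569248
Step 3: ln(1.569248) = 0.450597
Step 4: correction = 0.00924879 * 0.450597 = 0.004 V
E = 1.064 + 0.004 = 1.068 V

1.068 V


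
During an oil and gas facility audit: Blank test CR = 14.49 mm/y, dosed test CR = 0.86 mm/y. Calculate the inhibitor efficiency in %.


Apply the inhibitor-efficiency definition: IE = (CR_blank − CR_inh)/CR_blank × 100
IE = (14.49 − 0.86) / 14.49 × 100
IE = 13.63 / 14.49 × 100 = 94.1 %

94.1 %


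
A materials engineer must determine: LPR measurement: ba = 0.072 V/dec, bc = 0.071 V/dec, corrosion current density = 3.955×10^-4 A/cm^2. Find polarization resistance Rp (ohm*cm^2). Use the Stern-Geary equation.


Apply the Stern-Geary equation: Rp = ba*bc / (2.303*icorr*(ba+bc))
ba*bc = 0.072*0.071 = 0.005112
ba+bc = 0.143; 2.303*icorr*(ba+bc) = 2.303*3.955×10^-4*0.143 = 1.3024962×10^-4
Rp = 0.005112 / 1.3024962×10^-4 = 39.25 ohm*cm^2

39.25 ohm*cm^2


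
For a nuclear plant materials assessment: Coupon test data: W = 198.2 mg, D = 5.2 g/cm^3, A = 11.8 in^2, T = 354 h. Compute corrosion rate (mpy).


Apply the mpy weight-loss relation: CR = 534 * W / (D * A * T)
Numerator: 534 * 198.2 = 105838.8
Denominator: 5.2 * 11.8 * 354 = 21721.44
CR = 105838.8 / 21721.44 = 4.8725 mpy

4.8725 mpy


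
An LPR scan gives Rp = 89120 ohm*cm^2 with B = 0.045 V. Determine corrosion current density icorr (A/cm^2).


Apply the Stern-Geary relation: icorr = B / Rp
icorr = 0.045 / 89120 = 5.049×10^-7 A/cm^2

5.049×10^-7 A/cm^2


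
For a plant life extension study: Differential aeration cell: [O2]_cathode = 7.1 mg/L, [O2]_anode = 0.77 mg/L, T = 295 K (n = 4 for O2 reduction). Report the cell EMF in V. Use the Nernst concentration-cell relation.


Apply the Nernst concentration-cell relation: E = (RT/nF)*ln(C_cathode/C_anode)
RT/nF = 8.314*295/(4*96485) = 0.00635495 V
ln(7.1/0.77) = 2.22146
E = 0.00635495 * 2.22146 = 0.01412 V

0.01412 V


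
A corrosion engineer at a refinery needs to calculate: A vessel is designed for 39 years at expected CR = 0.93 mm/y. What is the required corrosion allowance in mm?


Corrosion allowance = CR × design life
CA = 0.93 * 39 = 36.27 mm

36.27 mm


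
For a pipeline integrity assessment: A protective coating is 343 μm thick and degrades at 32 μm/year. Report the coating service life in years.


Service life = thickness / degradation rate
Life = 343 / 32 = 10.7 years

10.7 years


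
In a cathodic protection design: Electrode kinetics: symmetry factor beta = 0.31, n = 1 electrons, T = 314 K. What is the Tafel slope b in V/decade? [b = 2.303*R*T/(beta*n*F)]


Apply the Tafel slope relation: b = 2.303*R*T/(beta*n*F)
Numerator: 2.303 * 8.314 * 314 = 6012.2
Denominator: 0.31 * 1 * 96485 = 29910.35
b = 6012.2 / 29910.35 = 0.201 V/decade

0.201 V/decade


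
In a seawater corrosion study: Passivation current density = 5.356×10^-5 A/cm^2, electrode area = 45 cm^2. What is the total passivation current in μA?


I = i_pass * A, then convert A → μA (×10^6)
I = 5.356×10^-5 * 45 * 10^6 = 2410.2 μA

2410.2 μA


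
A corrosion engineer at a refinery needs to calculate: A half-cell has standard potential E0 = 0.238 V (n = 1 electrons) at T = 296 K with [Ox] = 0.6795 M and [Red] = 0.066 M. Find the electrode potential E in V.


Apply the Nernst equation: E = E0 + (RT/nF)*ln([Ox]/[Red])
Step 1: RT/nF = 8.314*296/(1*96485) = 0.02550598 V
Step 2: [Ox]/[Red] = 0.6795/0.066 = 10.295455
Step 3: ln(10.295455) = 2.331703
Step 4: correction = 0.02550598 * 2.331703 = 0.0595 V
E = 0.238 + 0.0595 = 0.2975 V

0.2975 V


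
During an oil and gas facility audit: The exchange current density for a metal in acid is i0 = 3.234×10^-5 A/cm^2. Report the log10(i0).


i0 = 3.234×10^-5 A/cm^2
log10(i0) = -4.49

-4.49


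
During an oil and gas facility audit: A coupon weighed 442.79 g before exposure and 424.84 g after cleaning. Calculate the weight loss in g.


Weight loss = initial − final
WL = 442.79 − 424.84 = 17.95 g

17.95 g


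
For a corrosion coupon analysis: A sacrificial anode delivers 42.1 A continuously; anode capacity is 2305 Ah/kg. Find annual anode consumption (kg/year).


Annual consumption = current * hours per year / capacity
Rate = 42.1 * 8760 / 2305 = 160.0 kg/year

160.0 kg/year


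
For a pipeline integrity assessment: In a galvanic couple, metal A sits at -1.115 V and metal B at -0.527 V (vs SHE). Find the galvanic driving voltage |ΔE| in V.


Driving voltage is the absolute potential difference.
|ΔE| = |-1.115 − (-0.527)| = 0.588 V

0.588 V


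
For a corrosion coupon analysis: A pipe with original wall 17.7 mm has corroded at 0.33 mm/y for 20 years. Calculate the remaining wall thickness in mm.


Remaining wall = original − CR × time
t = 17.7 − 0.33*20 = 17.7 − 6.6 = 11.1 mm

11.1 mm


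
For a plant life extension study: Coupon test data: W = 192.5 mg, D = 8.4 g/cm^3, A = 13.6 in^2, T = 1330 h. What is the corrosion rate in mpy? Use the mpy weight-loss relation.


Apply the mpy weight-loss relation: CR = 534 * W / (D * A * T)
Numerator: 534 * 192.5 = 102795.0
Denominator: 8.4 * 13.6 * 1330 = 151939.2
CR = 102795.0 / 151939.2 = 0.67655 mpy

0.67655 mpy


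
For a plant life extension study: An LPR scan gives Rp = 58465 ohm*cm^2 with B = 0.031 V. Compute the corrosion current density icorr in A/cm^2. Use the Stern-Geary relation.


Apply the Stern-Geary relation: icorr = B / Rp
icorr = 0.031 / 58465 = 5.302×10^-7 A/cm^2

5.302×10^-7 A/cm^2


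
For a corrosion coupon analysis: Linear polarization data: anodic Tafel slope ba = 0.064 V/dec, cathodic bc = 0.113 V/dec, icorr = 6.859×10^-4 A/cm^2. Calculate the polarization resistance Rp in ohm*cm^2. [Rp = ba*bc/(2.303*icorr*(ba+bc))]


Apply the Stern-Geary equation: Rp = ba*bc / (2.303*icorr*(ba+bc))
ba*bc = 0.064*0.113 = 0.007232
ba+bc = 0.177; 2.303*icorr*(ba+bc) = 2.303*6.859×10^-4*0.177 = 2.795941×10^-4
Rp = 0.007232 / 2.795941×10^-4 = 25.9 ohm*cm^2

25.9 ohm*cm^2


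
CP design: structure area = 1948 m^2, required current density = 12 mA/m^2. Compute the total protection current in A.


I = area * current density, then convert mA → A (÷1000)
I = 1948 * 12 / 1000 = 23.38 A

23.38 A


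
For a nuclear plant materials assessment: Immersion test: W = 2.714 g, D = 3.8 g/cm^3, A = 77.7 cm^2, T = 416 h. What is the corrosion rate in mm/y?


Apply the mm/y weight-loss relation: CR = 87600 * W / (D * A * T)
Numerator: 87600 * 2.714 = 237746.4
Denominator: 3.8 * 77.7 * 416 = 122828.16
CR = 237746.4 / 122828.16 = 1.9356 mm/y

1.9356 mm/y


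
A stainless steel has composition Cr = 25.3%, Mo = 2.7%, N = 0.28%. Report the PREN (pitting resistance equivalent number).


Apply the PREN formula: PREN = Cr + 3.3*Mo + 16*N
PREN = 25.3 + 3.3*2.7 + 16*0.28
PREN = 25.3 + 8.91 + 4.48 = 38.69

38.69


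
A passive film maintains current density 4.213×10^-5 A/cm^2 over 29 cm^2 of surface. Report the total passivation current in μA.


I = i_pass * A, then convert A → μA (×10^6)
I = 4.213×10^-5 * 29 * 10^6 = 1221.77 μA

1221.77 μA


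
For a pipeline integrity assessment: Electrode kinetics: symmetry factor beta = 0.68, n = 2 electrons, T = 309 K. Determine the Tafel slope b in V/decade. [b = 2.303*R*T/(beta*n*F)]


Apply the Tafel slope relation: b = 2.303*R*T/(beta*n*F)
Numerator: 2.303 * 8.314 * 309 = 5916.47
Denominator: 0.68 * 2 * 96485 = 131219.6
b = 5916.47 / 131219.6 = 0.045 V/decade

0.045 V/decade


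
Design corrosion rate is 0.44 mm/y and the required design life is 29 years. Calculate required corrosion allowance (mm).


Corrosion allowance = CR × design life
CA = 0.44 * 29 = 12.76 mm

12.76 mm


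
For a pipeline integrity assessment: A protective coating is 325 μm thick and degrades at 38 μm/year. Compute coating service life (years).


Service life = thickness / degradation rate
Life = 325 / 38 = 8.6 years

8.6 years


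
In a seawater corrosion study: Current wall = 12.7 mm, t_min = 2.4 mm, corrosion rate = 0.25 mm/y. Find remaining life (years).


Apply the remaining-life relation: RL = (t_current − t_min) / CR
RL = (12.7 − 2.4) / 0.25 = 10.3 / 0.25 = 41.2 years

41.2 years


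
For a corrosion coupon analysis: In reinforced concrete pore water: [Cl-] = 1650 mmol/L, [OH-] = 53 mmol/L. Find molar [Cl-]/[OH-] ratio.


Threshold parameter = [Cl-] / [OH-] (molar basis; both in mmol/L, so units cancel)
Ratio = 1650 / 53 = 31.13

31.13


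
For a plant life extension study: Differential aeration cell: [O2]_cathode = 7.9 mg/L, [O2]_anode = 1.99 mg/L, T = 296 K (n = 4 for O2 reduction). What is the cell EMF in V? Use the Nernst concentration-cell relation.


Apply the Nernst concentration-cell relation: E = (RT/nF)*ln(C_cathode/C_anode)
RT/nF = 8.314*296/(4*96485) = 0.00637649 V
ln(7.9/1.99) = 1.37873
E = 0.00637649 * 1.37873 = 0.00879 V

0.00879 V


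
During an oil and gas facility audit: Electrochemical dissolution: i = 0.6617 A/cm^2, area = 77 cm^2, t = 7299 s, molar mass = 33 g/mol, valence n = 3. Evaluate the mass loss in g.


Apply Faraday's law: m = i*A*t*M / (n*F)
Total charge passed Q = i*A*t = 0.6617*77*7299 = 371890.6191 C
m = Q*M/(n*F) = 371890.6191*33/(3*96485) = 42.3983 g

42.3983 g


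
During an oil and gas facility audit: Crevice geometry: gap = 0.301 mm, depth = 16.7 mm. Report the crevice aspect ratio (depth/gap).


Aspect ratio = depth / gap
Ratio = 16.7 / 0.301 = 55.5

55.5


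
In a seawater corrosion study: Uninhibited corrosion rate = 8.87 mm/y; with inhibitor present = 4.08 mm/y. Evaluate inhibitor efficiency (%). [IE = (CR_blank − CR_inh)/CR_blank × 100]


Apply the inhibitor-efficiency definition: IE = (CR_blank − CR_inh)/CR_blank × 100
IE = (8.87 − 4.08) / 8.87 × 100
IE = 4.79 / 8.87 × 100 = 54.0 %

54.0 %


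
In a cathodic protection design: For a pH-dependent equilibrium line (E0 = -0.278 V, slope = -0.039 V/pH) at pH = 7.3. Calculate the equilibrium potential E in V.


Apply the Pourbaix line equation: E = E0 + slope*pH
E = -0.278 + (-0.039)*7.3 = -0.278 + (-0.2847) = -0.5627 V
Rounded to 4 decimal places: E = -0.5627 V

-0.5627 V


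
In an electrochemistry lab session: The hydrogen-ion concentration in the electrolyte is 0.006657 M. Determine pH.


pH = −log10[H+]
pH = −log10(0.006657) = 2.18

2.18


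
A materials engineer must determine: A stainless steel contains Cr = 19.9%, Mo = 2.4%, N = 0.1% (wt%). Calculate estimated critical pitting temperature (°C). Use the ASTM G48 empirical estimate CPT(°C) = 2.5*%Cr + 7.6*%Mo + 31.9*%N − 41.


Apply the ASTM G48 empirical CPT estimate: CPT(°C) = 2.5*%Cr + 7.6*%Mo + 31.9*%N − 41
2.5*19.9 = 49.75; 7.6*2.4 = 18.24; 31.9*0.1 = 3.19
CPT = 49.75 + 18.24 + 3.19 − 41 = 30.18 °C
Rounded to 0.1 °C: CPT ≈ 30.2 °C

30.2 °C


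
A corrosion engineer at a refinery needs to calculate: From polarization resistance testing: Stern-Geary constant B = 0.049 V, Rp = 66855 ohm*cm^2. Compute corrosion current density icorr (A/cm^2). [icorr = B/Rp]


Apply the Stern-Geary relation: icorr = B / Rp
icorr = 0.049 / 66855 = 7.329×10^-7 A/cm^2

7.329×10^-7 A/cm^2


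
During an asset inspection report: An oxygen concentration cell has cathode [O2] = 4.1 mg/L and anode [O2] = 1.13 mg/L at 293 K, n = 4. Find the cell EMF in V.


Apply the Nernst concentration-cell relation: E = (RT/nF)*ln(C_cathode/C_anode)
RT/nF = 8.314*293/(4*96485) = 0.00631187 V
ln(4.1/1.13) = 1.28877
E = 0.00631187 * 1.28877 = 0.00813 V

0.00813 V


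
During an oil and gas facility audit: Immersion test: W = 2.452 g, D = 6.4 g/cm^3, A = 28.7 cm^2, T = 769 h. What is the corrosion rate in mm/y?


Apply the mm/y weight-loss relation: CR = 87600 * W / (D * A * T)
Numerator: 87600 * 2.452 = 214795.2
Denominator: 6.4 * 28.7 * 769 = 141249.92
CR = 214795.2 / 141249.92 = 1.520675 mm/y

1.520675 mm/y


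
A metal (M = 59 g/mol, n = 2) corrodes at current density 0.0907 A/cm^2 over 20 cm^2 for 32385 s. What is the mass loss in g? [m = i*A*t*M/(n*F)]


Apply Faraday's law: m = i*A*t*M / (n*F)
Total charge passed Q = i*A*t = 0.0907*20*32385 = 58746.39 C
m = Q*M/(n*F) = 58746.39*59/(2*96485) = 17.9615 g

17.9615 g


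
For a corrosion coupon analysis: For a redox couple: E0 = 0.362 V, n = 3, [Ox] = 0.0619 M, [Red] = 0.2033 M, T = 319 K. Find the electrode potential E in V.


Apply the Nernst equation: E = E0 + (RT/nF)*ln([Ox]/[Red])
Step 1: RT/nF = 8.314*319/(3*96485) = 0.00916262 V
Step 2: [Ox]/[Red] = 0.0619/0.2033 = 0.304476
Step 3: ln(0.304476) = -1.189163
Step 4: correction = 0.00916262 * -1.189163 = -0.011 V
E = 0.362 + -0.011 = 0.351 V

0.351 V


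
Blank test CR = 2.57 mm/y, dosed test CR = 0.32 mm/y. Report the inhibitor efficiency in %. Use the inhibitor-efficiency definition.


Apply the inhibitor-efficiency definition: IE = (CR_blank − CR_inh)/CR_blank × 100
IE = (2.57 − 0.32) / 2.57 × 100
IE = 2.25 / 2.57 × 100 = 87.5 %

87.5 %


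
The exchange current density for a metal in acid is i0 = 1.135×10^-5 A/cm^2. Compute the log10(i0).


i0 = 1.135×10^-5 A/cm^2
log10(i0) = -4.945

-4.945


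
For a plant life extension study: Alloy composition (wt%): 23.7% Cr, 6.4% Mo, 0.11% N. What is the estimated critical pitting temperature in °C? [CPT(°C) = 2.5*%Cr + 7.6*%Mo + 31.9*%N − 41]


Apply the ASTM G48 empirical CPT estimate: CPT(°C) = 2.5*%Cr + 7.6*%Mo + 31.9*%N − 41
2.5*23.7 = 59.25; 7.6*6.4 = 48.64; 31.9*0.11 = 3.509
CPT = 59.25 + 48.64 + 3.509 − 41 = 70.399 °C
Rounded to 0.1 °C: CPT ≈ 70.4 °C

70.4 °C


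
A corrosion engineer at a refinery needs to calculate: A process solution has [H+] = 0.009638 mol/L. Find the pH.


pH = −log10[H+]
pH = −log10(0.009638) = 2.02

2.02


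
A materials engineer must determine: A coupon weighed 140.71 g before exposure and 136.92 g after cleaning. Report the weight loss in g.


Weight loss = initial − final
WL = 140.71 − 136.92 = 3.79 g

3.79 g


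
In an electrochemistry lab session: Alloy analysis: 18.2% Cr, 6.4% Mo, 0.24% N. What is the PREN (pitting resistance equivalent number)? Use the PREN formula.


Apply the PREN formula: PREN = Cr + 3.3*Mo + 16*N
PREN = 18.2 + 3.3*6.4 + 16*0.24
PREN = 18.2 + 21.12 + 3.84 = 43.16

43.16


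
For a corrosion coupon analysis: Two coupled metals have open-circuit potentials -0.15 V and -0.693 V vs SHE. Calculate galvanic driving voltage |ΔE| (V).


Driving voltage is the absolute potential difference.
|ΔE| = |-0.15 − (-0.693)| = 0.543 V

0.543 V


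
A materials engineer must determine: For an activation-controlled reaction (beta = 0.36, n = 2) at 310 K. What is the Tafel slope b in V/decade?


Apply the Tafel slope relation: b = 2.303*R*T/(beta*n*F)
Numerator: 2.303 * 8.314 * 310 = 5935.61
Denominator: 0.36 * 2 * 96485 = 69469.2
b = 5935.61 / 69469.2 = 0.085 V/decade

0.085 V/decade


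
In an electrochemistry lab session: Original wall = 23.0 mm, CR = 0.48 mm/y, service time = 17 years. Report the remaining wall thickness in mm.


Remaining wall = original − CR × time
t = 23.0 − 0.48*17 = 23.0 − 8.16 = 14.84 mm

14.84 mm


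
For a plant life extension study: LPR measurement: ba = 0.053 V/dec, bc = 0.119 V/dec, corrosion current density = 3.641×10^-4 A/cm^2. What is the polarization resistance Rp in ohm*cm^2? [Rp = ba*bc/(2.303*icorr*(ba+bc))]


Apply the Stern-Geary equation: Rp = ba*bc / (2.303*icorr*(ba+bc))
ba*bc = 0.053*0.119 = 0.006307
ba+bc = 0.172; 2.303*icorr*(ba+bc) = 2.303*3.641×10^-4*0.172 = 1.4422584×10^-4
Rp = 0.006307 / 1.4422584×10^-4 = 43.7 ohm*cm^2

43.7 ohm*cm^2


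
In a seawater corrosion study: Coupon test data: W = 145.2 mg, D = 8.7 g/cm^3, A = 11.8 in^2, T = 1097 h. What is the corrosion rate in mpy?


Apply the mpy weight-loss relation: CR = 534 * W / (D * A * T)
Numerator: 534 * 145.2 = 77536.8
Denominator: 8.7 * 11.8 * 1097 = 112618.02
CR = 77536.8 / 112618.02 = 0.688 mpy

0.688 mpy


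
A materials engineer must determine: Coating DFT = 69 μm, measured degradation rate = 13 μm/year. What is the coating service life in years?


Service life = thickness / degradation rate
Life = 69 / 13 = 5.3 years

5.3 years


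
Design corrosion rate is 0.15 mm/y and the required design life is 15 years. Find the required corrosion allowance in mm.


Corrosion allowance = CR × design life
CA = 0.15 * 15 = 2.25 mm

2.25 mm


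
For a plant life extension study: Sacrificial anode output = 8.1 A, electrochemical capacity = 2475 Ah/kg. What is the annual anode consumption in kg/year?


Annual consumption = current * hours per year / capacity
Rate = 8.1 * 8760 / 2475 = 28.7 kg/year

28.7 kg/year


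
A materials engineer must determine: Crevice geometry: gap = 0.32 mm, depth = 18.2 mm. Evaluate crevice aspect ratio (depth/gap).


Aspect ratio = depth / gap
Ratio = 18.2 / 0.32 = 56.9

56.9


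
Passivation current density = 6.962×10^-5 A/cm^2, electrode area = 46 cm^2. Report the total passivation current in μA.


I = i_pass * A, then convert A → μA (×10^6)
I = 6.962×10^-5 * 46 * 10^6 = 3202.52 μA

3202.52 μA


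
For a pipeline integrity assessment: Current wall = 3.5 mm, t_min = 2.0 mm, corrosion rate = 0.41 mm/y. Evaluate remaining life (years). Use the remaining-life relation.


Apply the remaining-life relation: RL = (t_current − t_min) / CR
RL = (3.5 − 2.0) / 0.41 = 1.5 / 0.41 = 3.7 years

3.7 years


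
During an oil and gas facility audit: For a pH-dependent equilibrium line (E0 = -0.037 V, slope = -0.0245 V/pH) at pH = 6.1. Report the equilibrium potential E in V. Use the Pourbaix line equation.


Apply the Pourbaix line equation: E = E0 + slope*pH
E = -0.037 + (-0.0245)*6.1 = -0.037 + (-0.14945) = -0.18645 V
Rounded to 4 decimal places: E = -0.1865 V

-0.1865 V


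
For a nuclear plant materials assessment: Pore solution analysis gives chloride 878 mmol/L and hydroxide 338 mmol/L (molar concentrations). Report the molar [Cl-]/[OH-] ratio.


Threshold parameter = [Cl-] / [OH-] (molar basis; both in mmol/L, so units cancel)
Ratio = 878 / 338 = 2.6

2.6


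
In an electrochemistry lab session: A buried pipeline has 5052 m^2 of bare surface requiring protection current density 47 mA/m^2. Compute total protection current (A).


I = area * current density, then convert mA → A (÷1000)
I = 5052 * 47 / 1000 = 237.44 A

237.44 A


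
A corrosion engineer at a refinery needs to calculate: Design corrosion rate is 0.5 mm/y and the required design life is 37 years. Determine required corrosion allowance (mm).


Corrosion allowance = CR × design life
CA = 0.5 * 37 = 18.5 mm

18.5 mm


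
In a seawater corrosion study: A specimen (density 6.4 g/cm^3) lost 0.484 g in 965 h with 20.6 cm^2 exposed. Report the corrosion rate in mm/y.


Apply the mm/y weight-loss relation: CR = 87600 * W / (D * A * T)
Numerator: 87600 * 0.484 = 42398.4
Denominator: 6.4 * 20.6 * 965 = 127225.6
CR = 42398.4 / 127225.6 = 0.333254 mm/y

0.333254 mm/y


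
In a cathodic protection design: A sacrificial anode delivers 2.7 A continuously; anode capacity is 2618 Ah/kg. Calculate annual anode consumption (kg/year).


Annual consumption = current * hours per year / capacity
Rate = 2.7 * 8760 / 2618 = 9.0 kg/year

9.0 kg/year


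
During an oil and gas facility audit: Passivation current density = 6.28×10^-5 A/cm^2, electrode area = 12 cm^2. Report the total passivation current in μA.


I = i_pass * A, then convert A → μA (×10^6)
I = 6.28×10^-5 * 12 * 10^6 = 753.6 μA

753.6 μA


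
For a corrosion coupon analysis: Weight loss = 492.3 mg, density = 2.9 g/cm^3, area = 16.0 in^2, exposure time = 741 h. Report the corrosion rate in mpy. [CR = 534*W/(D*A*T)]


Apply the mpy weight-loss relation: CR = 534 * W / (D * A * T)
Numerator: 534 * 492.3 = 262888.2
Denominator: 2.9 * 16.0 * 741 = 34382.4
CR = 262888.2 / 34382.4 = 7.64601 mpy

7.64601 mpy


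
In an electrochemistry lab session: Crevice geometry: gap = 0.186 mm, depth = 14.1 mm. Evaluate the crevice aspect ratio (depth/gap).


Aspect ratio = depth / gap
Ratio = 14.1 / 0.186 = 75.8

75.8


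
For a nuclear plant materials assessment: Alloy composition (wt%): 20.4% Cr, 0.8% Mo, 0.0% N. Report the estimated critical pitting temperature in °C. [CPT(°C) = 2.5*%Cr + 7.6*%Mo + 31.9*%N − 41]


Apply the ASTM G48 empirical CPT estimate: CPT(°C) = 2.5*%Cr + 7.6*%Mo + 31.9*%N − 41
2.5*20.4 = 51; 7.6*0.8 = 6.08; 31.9*0.0 = 0
CPT = 51 + 6.08 + 0 − 41 = 16.08 °C
Rounded to 0.1 °C: CPT ≈ 16.1 °C

16.1 °C


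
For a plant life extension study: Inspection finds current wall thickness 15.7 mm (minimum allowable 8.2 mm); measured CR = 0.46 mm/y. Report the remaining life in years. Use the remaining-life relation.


Apply the remaining-life relation: RL = (t_current − t_min) / CR
RL = (15.7 − 8.2) / 0.46 = 7.5 / 0.46 = 16.3 years

16.3 years


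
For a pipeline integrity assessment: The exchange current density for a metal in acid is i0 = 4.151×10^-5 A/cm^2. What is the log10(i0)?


i0 = 4.151×10^-5 A/cm^2
log10(i0) = -4.382

-4.382


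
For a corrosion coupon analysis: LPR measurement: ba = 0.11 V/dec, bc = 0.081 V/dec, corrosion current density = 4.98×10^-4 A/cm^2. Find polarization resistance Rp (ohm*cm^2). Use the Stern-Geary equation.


Apply the Stern-Geary equation: Rp = ba*bc / (2.303*icorr*(ba+bc))
ba*bc = 0.11*0.081 = 0.00891
ba+bc = 0.191; 2.303*icorr*(ba+bc) = 2.303*4.98×10^-4*0.191 = 2.1905675×10^-4
Rp = 0.00891 / 2.1905675×10^-4 = 40.67 ohm*cm^2

40.67 ohm*cm^2


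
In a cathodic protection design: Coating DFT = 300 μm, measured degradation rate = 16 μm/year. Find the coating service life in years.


Service life = thickness / degradation rate
Life = 300 / 16 = 18.8 years

18.8 years


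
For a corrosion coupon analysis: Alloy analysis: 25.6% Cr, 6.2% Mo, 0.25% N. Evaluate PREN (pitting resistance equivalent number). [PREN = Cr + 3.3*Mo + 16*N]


Apply the PREN formula: PREN = Cr + 3.3*Mo + 16*N
PREN = 25.6 + 3.3*6.2 + 16*0.25
PREN = 25.6 + 20.46 + 4.0 = 50.06

50.06


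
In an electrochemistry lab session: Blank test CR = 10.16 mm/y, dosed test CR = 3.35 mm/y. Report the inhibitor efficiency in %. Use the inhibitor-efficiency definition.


Apply the inhibitor-efficiency definition: IE = (CR_blank − CR_inh)/CR_blank × 100
IE = (10.16 − 3.35) / 10.16 × 100
IE = 6.81 / 10.16 × 100 = 67.0 %

67.0 %


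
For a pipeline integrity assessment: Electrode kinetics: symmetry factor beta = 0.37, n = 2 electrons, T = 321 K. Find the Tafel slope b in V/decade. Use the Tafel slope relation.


Apply the Tafel slope relation: b = 2.303*R*T/(beta*n*F)
Numerator: 2.303 * 8.314 * 321 = 6146.23
Denominator: 0.37 * 2 * 96485 = 71398.9
b = 6146.23 / 71398.9 = 0.086 V/decade

0.086 V/decade


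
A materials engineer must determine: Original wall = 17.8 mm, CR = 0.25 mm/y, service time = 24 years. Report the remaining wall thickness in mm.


Remaining wall = original − CR × time
t = 17.8 − 0.25*24 = 17.8 − 6.0 = 11.8 mm

11.8 mm


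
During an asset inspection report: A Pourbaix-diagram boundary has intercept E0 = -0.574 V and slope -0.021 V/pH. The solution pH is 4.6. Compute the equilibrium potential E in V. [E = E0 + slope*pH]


Apply the Pourbaix line equation: E = E0 + slope*pH
E = -0.574 + (-0.021)*4.6 = -0.574 + (-0.0966) = -0.6706 V
Rounded to 3 decimal places: E = -0.671 V

-0.671 V


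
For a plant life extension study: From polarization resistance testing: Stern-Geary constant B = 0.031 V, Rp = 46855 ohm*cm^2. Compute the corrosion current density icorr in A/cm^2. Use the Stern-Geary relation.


Apply the Stern-Geary relation: icorr = B / Rp
icorr = 0.031 / 46855 = 6.616×10^-7 A/cm^2

6.616×10^-7 A/cm^2


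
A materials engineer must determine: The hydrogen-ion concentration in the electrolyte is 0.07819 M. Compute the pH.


pH = −log10[H+]
pH = −log10(0.07819) = 1.11

1.11


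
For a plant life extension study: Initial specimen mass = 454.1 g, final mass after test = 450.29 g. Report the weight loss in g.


Weight loss = initial − final
WL = 454.1 − 450.29 = 3.81 g

3.81 g


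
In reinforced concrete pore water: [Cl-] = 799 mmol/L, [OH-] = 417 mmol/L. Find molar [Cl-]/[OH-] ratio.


Threshold parameter = [Cl-] / [OH-] (molar basis; both in mmol/L, so units cancel)
Ratio = 799 / 417 = 1.92

1.92


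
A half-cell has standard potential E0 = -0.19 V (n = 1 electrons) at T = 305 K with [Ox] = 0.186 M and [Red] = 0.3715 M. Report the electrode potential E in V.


Apply the Nernst equation: E = E0 + (RT/nF)*ln([Ox]/[Red])
Step 1: RT/nF = 8.314*305/(1*96485) = 0.02628149 V
Step 2: [Ox]/[Red] = 0.186/0.3715 = 0.500673
Step 3: ln(0.500673) = -0.691802
Step 4: correction = 0.02628149 * -0.691802 = -0.0182 V
E = -0.19 + -0.0182 = -0.2082 V

-0.2082 V


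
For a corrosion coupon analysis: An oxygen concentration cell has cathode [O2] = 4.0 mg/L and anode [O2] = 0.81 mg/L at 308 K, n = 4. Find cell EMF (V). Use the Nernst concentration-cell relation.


Apply the Nernst concentration-cell relation: E = (RT/nF)*ln(C_cathode/C_anode)
RT/nF = 8.314*308/(4*96485) = 0.006635 V
ln(4.0/0.81) = 1.59702
E = 0.006635 * 1.59702 = 0.0106 V

0.0106 V


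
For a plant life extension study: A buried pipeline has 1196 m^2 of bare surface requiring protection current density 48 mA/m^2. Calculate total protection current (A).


I = area * current density, then convert mA → A (÷1000)
I = 1196 * 48 / 1000 = 57.41 A

57.41 A


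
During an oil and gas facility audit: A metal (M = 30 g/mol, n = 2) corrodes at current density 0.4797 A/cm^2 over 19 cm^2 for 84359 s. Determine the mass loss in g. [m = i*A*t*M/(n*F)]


Apply Faraday's law: m = i*A*t*M / (n*F)
Total charge passed Q = i*A*t = 0.4797*19*84359 = 768873.2337 C
m = Q*M/(n*F) = 768873.2337*30/(2*96485) = 119.53255 g

119.53255 g
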